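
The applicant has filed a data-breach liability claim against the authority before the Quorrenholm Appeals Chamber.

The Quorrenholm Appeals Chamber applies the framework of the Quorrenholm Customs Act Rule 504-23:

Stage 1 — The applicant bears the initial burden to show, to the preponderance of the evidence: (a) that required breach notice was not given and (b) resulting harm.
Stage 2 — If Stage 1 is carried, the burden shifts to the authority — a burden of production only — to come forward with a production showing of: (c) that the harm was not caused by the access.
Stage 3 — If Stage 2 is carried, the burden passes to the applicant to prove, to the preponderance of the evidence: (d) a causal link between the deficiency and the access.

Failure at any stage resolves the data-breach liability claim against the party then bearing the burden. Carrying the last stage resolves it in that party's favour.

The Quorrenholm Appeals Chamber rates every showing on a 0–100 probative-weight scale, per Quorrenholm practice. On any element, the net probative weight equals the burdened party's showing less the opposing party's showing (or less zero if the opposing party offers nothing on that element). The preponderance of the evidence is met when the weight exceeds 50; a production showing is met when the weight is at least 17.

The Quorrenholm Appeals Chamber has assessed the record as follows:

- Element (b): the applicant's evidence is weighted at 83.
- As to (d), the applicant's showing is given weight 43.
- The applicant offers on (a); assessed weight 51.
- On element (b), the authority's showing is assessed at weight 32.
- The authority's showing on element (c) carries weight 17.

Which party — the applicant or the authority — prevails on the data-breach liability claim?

authority

Stage 1 — burden on applicant; standard: the preponderance of the evidence (weight exceeds 50).
    (a): 51 > 50 [met]
    (b): 83 − 32 = 51 > 50 [met]
  All elements met. The burden passes to the authority.
Stage 2 — burden on authority; standard: a production showing (weight is at least 17).
    (c): 17 ≥ 17 [met]
  All elements met. The burden passes to the applicant.
Stage 3 — burden on applicant; standard: the preponderance of the evidence (weight exceeds 50).
    (d): 43 ≤ 50 [not met]
  Stage 3 not carried; the applicant fails its burden.
So the authority prevails.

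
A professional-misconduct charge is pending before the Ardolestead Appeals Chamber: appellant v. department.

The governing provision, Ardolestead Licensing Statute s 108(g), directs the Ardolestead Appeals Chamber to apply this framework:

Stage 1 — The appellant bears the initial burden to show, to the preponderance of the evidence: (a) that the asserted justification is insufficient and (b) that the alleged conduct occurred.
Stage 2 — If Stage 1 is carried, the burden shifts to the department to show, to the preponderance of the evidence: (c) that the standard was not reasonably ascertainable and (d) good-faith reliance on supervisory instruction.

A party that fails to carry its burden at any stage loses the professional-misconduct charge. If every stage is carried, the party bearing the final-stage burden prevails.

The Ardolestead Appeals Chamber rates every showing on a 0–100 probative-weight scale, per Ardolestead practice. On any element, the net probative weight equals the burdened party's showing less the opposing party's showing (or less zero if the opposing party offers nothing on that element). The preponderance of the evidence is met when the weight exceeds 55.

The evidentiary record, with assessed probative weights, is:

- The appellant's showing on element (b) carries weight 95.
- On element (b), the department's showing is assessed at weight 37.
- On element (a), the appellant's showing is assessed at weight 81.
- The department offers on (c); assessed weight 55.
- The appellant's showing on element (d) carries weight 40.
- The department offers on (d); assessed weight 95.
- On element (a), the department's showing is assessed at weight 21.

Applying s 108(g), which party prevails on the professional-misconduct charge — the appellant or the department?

appellant

Stage 1 (appellant, the preponderance of the evidence, weight exceeds 55): (a) net 81−21=60 > 55 — meets; (b) net 95−37=58 > 55 — meets.
  Stage 1 is satisfied; the onus moves to the department.
Stage 2 (department, the preponderance of the evidence, weight exceeds 55): (c) 55 ≤ 55 — fails; (d) net 95−40=55 ≤ 55 — fails.
  Not every element is met, so the department fails to carry Stage 2.
The analysis ends at Stage 2; the appellant prevails.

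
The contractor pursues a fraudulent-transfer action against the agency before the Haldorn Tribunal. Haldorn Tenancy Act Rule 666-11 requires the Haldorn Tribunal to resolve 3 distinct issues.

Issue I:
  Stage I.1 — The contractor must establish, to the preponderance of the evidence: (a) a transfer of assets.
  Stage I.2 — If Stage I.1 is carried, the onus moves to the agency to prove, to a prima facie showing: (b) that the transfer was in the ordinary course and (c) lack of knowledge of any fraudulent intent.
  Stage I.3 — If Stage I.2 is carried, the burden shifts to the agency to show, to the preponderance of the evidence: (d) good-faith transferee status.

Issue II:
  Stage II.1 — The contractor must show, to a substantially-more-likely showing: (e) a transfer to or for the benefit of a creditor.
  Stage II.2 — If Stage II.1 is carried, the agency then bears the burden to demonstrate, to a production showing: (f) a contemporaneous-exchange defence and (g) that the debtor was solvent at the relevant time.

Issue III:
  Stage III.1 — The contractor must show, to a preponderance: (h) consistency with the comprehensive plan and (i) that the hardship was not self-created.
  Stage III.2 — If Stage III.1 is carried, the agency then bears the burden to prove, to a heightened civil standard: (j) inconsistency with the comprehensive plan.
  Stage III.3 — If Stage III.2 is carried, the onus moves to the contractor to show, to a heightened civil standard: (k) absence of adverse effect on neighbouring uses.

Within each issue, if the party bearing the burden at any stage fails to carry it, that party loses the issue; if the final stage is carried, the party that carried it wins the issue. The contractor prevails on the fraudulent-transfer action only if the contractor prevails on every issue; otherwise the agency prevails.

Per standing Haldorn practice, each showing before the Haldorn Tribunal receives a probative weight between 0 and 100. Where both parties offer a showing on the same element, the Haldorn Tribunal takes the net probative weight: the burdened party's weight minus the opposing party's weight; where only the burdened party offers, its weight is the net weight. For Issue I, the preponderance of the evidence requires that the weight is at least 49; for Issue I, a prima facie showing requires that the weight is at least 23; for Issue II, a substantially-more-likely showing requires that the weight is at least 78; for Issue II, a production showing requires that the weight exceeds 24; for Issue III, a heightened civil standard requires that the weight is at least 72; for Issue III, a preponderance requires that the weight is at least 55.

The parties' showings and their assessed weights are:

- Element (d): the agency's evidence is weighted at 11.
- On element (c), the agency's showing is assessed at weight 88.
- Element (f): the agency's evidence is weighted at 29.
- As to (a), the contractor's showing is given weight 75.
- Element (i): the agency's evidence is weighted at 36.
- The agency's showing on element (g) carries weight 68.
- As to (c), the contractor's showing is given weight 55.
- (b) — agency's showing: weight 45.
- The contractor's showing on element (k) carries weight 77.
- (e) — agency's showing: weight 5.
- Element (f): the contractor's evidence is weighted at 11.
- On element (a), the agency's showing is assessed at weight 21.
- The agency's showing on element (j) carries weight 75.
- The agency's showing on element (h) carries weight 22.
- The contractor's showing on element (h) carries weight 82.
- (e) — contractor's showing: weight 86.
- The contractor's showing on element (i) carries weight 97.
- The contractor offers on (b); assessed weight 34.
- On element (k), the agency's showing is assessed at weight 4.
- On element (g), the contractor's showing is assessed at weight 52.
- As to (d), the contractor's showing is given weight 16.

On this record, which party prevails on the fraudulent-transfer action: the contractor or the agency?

— Issue I —
Stage I.1 (contractor, the preponderance of the evidence, weight is at least 49): (a) net 75−21=54 ≥ 49 — meets.
  All elements met. The burden passes to the agency.
Stage I.2 (agency, a prima facie showing, weight is at least 23): (b) net 45−34=11 < 23 — fails; (c) net 88−55=33 ≥ 23 — meets.
  Not every element is met, so the agency fails to carry Stage I.2.
So the contractor prevails on this issue.
— Issue II —
Stage II.1 — burden on contractor; standard: a substantially-more-likely showing (weight is at least 78).
    (e): 86 − 5 = 81 ≥ 78 [met]
  The contractor carries Stage II.1; the agency now bears the burden.
Stage II.2 — burden on agency; standard: a production showing (weight exceeds 24).
    (f): 29 − 11 = 18 ≤ 24 [not met]
    (g): 68 − 52 = 16 ≤ 24 [not met]
  Stage II.2 not carried; the agency fails its burden.
So the contractor prevails on this issue.
— Issue III —
Stage III.1 — burden on contractor; standard: a preponderance (weight is at least 55).
    (h): 82 − 22 = 60 ≥ 55 [met]
    (i): 97 − 36 = 61 ≥ 55 [met]
  All elements met. The burden passes to the agency.
Stage III.2 — burden on agency; standard: a heightened civil standard (weight is at least 72).
    (j): 75 ≥ 72 [met]
  Stage III.2 is satisfied; the onus moves to the contractor.
Stage III.3 — burden on contractor; standard: a heightened civil standard (weight is at least 72).
    (k): 77 − 4 = 73 ≥ 72 [met]
  Stage III.3 carried; the final stage is satisfied.
With every stage satisfied, the contractor prevails on this issue.
Per-issue: Issue I → contractor; Issue II → contractor; Issue III → contractor. The contractor must prevail on every issue; overall, the contractor prevails.

contractor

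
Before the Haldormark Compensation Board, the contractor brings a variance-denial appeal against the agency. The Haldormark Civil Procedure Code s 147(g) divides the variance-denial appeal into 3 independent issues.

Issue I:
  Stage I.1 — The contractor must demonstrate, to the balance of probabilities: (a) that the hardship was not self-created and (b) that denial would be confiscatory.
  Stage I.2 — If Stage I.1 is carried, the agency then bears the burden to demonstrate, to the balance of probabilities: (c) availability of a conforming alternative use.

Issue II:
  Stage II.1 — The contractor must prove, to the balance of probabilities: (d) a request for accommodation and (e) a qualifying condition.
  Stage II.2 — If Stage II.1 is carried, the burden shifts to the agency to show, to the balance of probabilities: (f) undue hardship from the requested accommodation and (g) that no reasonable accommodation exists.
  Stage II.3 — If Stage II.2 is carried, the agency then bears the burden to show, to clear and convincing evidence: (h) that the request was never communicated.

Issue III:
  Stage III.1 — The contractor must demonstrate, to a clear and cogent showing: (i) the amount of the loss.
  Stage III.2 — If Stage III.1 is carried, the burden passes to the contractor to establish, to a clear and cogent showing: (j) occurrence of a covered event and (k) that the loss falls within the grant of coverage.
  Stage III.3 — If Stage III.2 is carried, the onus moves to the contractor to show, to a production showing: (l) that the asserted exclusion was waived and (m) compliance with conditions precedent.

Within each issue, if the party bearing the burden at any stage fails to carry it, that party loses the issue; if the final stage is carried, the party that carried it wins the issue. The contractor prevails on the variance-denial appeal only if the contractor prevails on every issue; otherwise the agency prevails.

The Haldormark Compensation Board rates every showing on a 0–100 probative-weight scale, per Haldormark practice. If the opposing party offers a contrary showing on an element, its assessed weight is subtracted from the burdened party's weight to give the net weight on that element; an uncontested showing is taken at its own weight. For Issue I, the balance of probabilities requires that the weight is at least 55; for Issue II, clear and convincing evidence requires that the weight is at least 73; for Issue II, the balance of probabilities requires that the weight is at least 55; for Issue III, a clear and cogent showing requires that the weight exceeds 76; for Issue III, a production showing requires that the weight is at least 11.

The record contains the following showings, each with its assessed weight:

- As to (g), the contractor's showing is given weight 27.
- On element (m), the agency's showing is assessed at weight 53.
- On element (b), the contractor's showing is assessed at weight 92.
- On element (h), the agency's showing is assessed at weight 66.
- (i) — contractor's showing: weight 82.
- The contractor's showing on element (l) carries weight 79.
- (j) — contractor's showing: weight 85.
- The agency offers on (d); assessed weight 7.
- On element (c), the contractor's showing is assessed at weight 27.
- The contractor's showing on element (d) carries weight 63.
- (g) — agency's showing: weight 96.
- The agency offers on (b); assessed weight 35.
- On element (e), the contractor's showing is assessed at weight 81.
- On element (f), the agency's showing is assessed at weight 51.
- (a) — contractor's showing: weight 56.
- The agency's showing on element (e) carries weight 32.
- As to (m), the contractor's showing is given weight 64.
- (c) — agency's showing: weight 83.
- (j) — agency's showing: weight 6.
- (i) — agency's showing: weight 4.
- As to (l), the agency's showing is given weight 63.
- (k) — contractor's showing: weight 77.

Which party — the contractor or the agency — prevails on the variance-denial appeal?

— Issue I —
Stage I.1 — burden on contractor; standard: the balance of probabilities (weight is at least 55).
    (a): 56 ≥ 55 [met]
    (b): 92 − 35 = 57 ≥ 55 [met]
  Stage I.1 is satisfied; the onus moves to the agency.
Stage I.2 — burden on agency; standard: the balance of probabilities (weight is at least 55).
    (c): 83 − 27 = 56 ≥ 55 [met]
  The agency carries the last stage.
With every stage satisfied, the agency prevails on this issue.
— Issue II —
Stage II.1 — burden on contractor; standard: the balance of probabilities (weight is at least 55).
    (d): 63 − 7 = 56 ≥ 55 [met]
    (e): 81 − 32 = 49 < 55 [not met]
  Not every element is met, so the contractor fails to carry Stage II.1.
So the agency prevails on this issue.
— Issue III —
Stage III.1 (contractor, a clear and cogent showing, weight exceeds 76): (i) net 82−4=78 > 76 — meets.
  Stage III.1 is satisfied; the contractor continues to bear the burden.
Stage III.2 (contractor, a clear and cogent showing, weight exceeds 76): (j) net 85−6=79 > 76 — meets; (k) 77 > 76 — meets.
  Stage III.2 is satisfied; the contractor continues to bear the burden.
Stage III.3 (contractor, a production showing, weight is at least 11): (l) net 79−63=16 ≥ 11 — meets; (m) net 64−53=11 ≥ 11 — meets.
  The contractor carries the last stage.
All stages carried — the contractor prevails on this issue.
Per-issue: Issue I → agency; Issue II → agency; Issue III → contractor. The contractor must prevail on every issue; overall, the agency prevails.

agency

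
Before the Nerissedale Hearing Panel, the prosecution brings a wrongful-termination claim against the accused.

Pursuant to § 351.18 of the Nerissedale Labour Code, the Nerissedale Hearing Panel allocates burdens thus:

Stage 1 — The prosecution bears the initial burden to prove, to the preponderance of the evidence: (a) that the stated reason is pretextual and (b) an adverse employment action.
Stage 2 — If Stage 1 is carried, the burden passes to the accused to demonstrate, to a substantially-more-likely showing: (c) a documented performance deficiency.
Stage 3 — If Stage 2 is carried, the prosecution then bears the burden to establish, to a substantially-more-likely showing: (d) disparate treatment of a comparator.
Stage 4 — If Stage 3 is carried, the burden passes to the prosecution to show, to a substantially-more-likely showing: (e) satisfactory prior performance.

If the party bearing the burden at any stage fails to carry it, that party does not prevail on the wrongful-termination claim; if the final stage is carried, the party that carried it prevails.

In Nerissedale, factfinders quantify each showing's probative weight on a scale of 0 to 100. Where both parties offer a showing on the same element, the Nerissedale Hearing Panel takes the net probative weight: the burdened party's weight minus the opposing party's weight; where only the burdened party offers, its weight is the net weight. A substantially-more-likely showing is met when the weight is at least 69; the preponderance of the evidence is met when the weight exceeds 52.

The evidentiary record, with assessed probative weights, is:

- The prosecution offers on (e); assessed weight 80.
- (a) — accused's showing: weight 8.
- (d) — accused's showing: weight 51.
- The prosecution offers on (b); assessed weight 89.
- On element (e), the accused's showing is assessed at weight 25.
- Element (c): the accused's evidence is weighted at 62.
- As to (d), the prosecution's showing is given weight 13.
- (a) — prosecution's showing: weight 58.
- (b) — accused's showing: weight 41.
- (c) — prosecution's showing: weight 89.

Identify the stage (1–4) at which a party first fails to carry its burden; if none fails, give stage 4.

Stage 1 (prosecution, the preponderance of the evidence, weight exceeds 52): (a) net 58−8=50 ≤ 52 — fails; (b) net 89−41=48 ≤ 52 — fails.
  The prosecution does not carry Stage 1.
The accused prevails.

stage 1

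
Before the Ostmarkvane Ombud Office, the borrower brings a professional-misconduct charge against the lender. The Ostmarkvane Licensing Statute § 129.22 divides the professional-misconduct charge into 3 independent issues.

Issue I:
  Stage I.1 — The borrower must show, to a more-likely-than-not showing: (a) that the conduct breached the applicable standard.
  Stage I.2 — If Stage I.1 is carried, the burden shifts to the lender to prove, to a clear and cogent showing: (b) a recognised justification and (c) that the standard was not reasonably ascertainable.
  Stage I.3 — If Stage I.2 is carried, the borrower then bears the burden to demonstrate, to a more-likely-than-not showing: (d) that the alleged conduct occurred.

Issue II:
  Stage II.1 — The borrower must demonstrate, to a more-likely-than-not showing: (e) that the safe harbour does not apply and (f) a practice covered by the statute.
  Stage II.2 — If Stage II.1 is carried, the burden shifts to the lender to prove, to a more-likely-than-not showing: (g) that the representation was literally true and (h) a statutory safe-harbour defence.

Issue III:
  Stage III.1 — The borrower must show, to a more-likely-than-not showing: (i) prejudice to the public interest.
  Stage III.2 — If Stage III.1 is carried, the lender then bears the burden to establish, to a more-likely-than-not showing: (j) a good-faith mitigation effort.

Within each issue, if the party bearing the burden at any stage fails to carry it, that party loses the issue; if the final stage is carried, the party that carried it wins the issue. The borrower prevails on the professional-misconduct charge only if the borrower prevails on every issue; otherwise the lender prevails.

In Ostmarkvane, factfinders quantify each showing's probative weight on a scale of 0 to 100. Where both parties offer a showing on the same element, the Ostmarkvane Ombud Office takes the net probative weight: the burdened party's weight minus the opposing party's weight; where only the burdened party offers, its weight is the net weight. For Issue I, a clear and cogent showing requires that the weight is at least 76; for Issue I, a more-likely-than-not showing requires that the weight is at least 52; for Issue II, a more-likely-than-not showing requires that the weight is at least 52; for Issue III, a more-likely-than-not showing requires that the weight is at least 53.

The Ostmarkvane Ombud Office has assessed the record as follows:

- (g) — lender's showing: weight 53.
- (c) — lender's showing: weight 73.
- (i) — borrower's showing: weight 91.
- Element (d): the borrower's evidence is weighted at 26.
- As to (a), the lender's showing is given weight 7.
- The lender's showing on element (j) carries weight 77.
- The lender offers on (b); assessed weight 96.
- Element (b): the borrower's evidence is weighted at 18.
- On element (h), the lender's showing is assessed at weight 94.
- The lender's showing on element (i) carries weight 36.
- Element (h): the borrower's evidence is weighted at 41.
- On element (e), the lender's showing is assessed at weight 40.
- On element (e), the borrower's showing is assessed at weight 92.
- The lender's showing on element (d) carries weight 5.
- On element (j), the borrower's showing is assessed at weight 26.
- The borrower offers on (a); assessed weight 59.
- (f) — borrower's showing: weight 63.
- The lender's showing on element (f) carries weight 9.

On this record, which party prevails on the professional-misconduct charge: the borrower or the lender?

lender

— Issue I —
Stage I.1 (borrower, a more-likely-than-not showing, weight is at least 52): (a) net 59−7=52 ≥ 52 — meets.
  The borrower carries Stage I.1; the lender now bears the burden.
Stage I.2 (lender, a clear and cogent showing, weight is at least 76): (b) net 96−18=78 ≥ 76 — meets; (c) 73 < 76 — fails.
  Not every element is met, so the lender fails to carry Stage I.2.
So the borrower prevails on this issue.
— Issue II —
At Stage II.1 the borrower must meet a more-likely-than-not showing (weight is at least 52): on (e) the weight is 92 less the opposing 40 gives net 52, ≥ 52, so (e) meets the standard; on (f) the weight is 63 less the opposing 9 gives net 54, ≥ 52, so (f) meets the standard.
  All elements met. The burden passes to the lender.
At Stage II.2 the lender must meet a more-likely-than-not showing (weight is at least 52): on (g) the weight is 53, ≥ 52, so (g) meets the standard; on (h) the weight is 94 less the opposing 41 gives net 53, which does reach 52, so (h) meets the standard.
  Stage II.2 carried; the final stage is satisfied.
All stages carried — the lender prevails on this issue.
— Issue III —
At Stage III.1 the borrower must meet a more-likely-than-not showing (weight is at least 53): on (i) the weight is 91 less the opposing 36 gives net 55, which does reach 53, so (i) meets the standard.
  The borrower carries Stage III.1; the lender now bears the burden.
At Stage III.2 the lender must meet a more-likely-than-not showing (weight is at least 53): on (j) the weight is 77 less the opposing 26 gives net 51, which does not reach 53, so (j) does not meet the standard.
  Not every element is met, so the lender fails to carry Stage III.2.
So the borrower prevails on this issue.
Per-issue: Issue I → borrower; Issue II → lender; Issue III → borrower. The borrower must prevail on every issue; overall, the lender prevails.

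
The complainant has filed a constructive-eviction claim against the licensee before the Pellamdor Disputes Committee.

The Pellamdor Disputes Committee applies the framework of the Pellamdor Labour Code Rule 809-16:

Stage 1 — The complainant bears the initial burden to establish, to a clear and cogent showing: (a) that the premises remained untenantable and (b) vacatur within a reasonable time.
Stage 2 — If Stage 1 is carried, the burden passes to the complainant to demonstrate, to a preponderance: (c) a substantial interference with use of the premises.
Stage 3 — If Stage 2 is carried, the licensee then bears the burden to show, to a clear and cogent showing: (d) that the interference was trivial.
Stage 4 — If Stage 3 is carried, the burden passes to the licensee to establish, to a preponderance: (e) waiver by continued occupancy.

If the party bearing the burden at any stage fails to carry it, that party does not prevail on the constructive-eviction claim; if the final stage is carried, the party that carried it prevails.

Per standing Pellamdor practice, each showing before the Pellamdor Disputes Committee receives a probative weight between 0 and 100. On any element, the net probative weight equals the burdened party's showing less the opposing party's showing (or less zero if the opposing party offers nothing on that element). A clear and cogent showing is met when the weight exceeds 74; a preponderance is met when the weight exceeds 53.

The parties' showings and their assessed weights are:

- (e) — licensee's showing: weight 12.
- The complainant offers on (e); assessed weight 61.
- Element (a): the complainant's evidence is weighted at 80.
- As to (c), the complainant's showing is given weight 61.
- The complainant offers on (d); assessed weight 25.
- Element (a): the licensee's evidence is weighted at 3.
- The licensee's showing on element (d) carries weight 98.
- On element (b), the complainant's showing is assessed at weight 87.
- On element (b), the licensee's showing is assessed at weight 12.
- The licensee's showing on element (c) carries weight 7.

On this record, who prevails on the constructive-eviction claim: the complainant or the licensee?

complainant

Stage 1 (complainant, a clear and cogent showing, weight exceeds 74): (a) net 80−3=77 > 74 — meets; (b) net 87−12=75 > 74 — meets.
  Stage 1 is satisfied; the complainant continues to bear the burden.
Stage 2 (complainant, a preponderance, weight exceeds 53): (c) net 61−7=54 > 53 — meets.
  Stage 2 carried; the burden shifts to the licensee.
Stage 3 (licensee, a clear and cogent showing, weight exceeds 74): (d) net 98−25=73 ≤ 74 — fails.
  Not every element is met, so the licensee fails to carry Stage 3.
So the complainant prevails.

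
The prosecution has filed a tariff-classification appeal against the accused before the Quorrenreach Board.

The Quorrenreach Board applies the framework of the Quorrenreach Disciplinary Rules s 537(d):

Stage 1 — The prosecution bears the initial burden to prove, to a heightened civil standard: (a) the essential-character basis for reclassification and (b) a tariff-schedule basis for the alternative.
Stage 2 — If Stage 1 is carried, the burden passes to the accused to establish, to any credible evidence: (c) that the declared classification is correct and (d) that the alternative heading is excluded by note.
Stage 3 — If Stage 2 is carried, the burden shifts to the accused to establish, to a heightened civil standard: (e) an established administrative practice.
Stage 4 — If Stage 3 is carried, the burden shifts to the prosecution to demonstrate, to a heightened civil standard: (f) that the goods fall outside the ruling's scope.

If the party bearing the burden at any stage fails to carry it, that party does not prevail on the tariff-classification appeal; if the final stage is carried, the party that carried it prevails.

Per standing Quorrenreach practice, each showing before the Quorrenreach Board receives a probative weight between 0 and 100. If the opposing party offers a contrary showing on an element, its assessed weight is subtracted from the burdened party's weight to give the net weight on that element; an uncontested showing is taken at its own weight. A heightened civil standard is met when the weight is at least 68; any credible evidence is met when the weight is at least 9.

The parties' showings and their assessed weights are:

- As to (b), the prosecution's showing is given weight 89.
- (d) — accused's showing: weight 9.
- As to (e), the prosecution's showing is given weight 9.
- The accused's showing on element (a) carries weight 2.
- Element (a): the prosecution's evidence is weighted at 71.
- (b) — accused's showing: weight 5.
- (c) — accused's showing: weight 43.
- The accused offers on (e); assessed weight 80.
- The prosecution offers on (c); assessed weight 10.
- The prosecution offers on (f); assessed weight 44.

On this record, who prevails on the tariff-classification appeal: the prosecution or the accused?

accused

Stage 1 — burden on prosecution; standard: a heightened civil standard (weight is at least 68).
    (a): 71 − 2 = 69 ≥ 68 [met]
    (b): 89 − 5 = 84 ≥ 68 [met]
  Stage 1 is satisfied; the onus moves to the accused.
Stage 2 — burden on accused; standard: any credible evidence (weight is at least 9).
    (c): 43 − 10 = 33 ≥ 9 [met]
    (d): 9 ≥ 9 [met]
  Stage 2 is satisfied; the accused continues to bear the burden.
Stage 3 — burden on accused; standard: a heightened civil standard (weight is at least 68).
    (e): 80 − 9 = 71 ≥ 68 [met]
  Stage 3 carried; the burden shifts to the prosecution.
Stage 4 — burden on prosecution; standard: a heightened civil standard (weight is at least 68).
    (f): 44 < 68 [not met]
  Stage 4 not carried; the prosecution fails its burden.
The accused prevails.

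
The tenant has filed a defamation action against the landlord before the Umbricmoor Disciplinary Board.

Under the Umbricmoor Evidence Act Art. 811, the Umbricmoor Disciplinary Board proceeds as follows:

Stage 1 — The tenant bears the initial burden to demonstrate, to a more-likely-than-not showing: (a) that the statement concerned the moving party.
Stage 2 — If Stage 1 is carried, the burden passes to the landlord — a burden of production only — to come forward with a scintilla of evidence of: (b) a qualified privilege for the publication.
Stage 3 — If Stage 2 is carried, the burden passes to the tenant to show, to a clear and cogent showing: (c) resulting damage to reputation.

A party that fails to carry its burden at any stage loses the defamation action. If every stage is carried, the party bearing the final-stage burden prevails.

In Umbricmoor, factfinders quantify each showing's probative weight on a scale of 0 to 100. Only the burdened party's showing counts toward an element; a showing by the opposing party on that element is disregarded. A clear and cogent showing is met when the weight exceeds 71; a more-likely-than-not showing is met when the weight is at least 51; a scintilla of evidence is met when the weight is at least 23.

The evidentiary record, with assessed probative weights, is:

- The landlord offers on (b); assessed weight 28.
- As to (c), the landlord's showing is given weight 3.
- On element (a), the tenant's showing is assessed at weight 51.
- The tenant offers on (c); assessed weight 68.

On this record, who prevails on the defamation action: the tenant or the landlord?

landlord

Stage 1 — burden on tenant; standard: a more-likely-than-not showing (weight is at least 51).
    (a): 51 ≥ 51 [met]
  Stage 1 carried; the burden shifts to the landlord.
Stage 2 — burden on landlord; standard: a scintilla of evidence (weight is at least 23).
    (b): 28 ≥ 23 [met]
  All elements met. The burden passes to the tenant.
Stage 3 — burden on tenant; standard: a clear and cogent showing (weight exceeds 71).
    (c): 68 (landlord's 3 disregarded) ≤ 71 [not met]
  Stage 3 not carried; the tenant fails its burden.
The landlord prevails.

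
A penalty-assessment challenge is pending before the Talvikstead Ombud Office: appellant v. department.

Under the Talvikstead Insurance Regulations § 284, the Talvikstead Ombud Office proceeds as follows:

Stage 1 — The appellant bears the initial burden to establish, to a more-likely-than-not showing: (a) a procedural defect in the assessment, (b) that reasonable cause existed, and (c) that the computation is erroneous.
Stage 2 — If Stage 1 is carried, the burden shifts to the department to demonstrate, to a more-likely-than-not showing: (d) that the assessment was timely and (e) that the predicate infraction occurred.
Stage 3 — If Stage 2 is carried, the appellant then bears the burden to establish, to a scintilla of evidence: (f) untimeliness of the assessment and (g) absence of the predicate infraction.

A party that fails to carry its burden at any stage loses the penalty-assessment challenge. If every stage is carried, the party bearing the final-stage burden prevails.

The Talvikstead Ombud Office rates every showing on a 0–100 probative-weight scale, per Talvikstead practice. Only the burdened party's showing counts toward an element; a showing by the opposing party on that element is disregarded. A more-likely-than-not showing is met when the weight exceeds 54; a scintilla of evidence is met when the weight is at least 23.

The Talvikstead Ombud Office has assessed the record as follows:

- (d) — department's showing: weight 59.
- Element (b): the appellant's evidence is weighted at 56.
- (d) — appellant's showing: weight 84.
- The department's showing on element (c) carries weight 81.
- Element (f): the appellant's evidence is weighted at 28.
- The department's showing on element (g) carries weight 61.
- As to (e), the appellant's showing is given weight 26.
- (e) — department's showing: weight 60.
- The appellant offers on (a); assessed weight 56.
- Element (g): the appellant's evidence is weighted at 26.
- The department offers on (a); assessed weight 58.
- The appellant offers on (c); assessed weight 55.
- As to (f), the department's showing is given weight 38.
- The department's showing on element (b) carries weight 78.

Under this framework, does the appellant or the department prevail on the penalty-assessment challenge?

Stage 1 (appellant, a more-likely-than-not showing, weight exceeds 54): (a) 56 (department's 58 disregarded) > 54 — meets; (b) 56 (department's 78 disregarded) > 54 — meets; (c) 55 (department's 81 disregarded) > 54 — meets.
  The appellant carries Stage 1; the department now bears the burden.
Stage 2 (department, a more-likely-than-not showing, weight exceeds 54): (d) 59 (appellant's 84 disregarded) > 54 — meets; (e) 60 (appellant's 26 disregarded) > 54 — meets.
  Stage 2 is satisfied; the onus moves to the appellant.
Stage 3 (appellant, a scintilla of evidence, weight is at least 23): (f) 28 (department's 38 disregarded) ≥ 23 — meets; (g) 26 (department's 61 disregarded) ≥ 23 — meets.
  All elements met at the final stage.
With every stage satisfied, the appellant prevails.

appellant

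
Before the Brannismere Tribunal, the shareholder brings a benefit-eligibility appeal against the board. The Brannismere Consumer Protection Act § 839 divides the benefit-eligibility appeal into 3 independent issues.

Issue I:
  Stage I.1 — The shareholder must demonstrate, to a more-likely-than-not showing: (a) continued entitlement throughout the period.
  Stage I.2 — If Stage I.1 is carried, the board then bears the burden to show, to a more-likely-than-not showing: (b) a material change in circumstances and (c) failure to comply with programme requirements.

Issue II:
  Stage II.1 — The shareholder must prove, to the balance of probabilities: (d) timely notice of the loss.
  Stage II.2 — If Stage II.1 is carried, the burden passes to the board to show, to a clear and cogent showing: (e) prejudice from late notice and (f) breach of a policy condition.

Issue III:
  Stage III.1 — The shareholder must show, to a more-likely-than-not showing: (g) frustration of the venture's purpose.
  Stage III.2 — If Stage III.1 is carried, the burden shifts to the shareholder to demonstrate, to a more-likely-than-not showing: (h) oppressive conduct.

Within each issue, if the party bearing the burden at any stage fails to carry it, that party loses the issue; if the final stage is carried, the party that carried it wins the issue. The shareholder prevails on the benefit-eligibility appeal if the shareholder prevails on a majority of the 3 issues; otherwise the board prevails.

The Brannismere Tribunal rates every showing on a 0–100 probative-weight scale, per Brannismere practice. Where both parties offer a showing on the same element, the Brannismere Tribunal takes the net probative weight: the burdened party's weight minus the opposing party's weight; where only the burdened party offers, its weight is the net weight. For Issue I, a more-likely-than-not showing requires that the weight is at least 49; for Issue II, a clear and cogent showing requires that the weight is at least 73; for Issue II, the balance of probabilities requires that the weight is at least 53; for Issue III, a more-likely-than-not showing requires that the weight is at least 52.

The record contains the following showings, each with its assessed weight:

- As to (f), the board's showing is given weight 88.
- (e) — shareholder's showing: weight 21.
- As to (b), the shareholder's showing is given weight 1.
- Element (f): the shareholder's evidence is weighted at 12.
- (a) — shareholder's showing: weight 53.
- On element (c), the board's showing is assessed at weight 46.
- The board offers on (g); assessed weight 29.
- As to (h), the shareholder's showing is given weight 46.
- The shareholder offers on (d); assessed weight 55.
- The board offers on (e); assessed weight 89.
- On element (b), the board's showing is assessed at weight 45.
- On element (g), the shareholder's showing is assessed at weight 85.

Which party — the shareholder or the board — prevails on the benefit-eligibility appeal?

— Issue I —
At Stage I.1 the shareholder must meet a more-likely-than-not showing (weight is at least 49): on (a) the weight is 53, ≥ 49, so (a) meets the standard.
  Stage I.1 carried; the burden shifts to the board.
At Stage I.2 the board must meet a more-likely-than-not showing (weight is at least 49): on (b) the weight is 45 less the opposing 1 gives net 44, which does not reach 49, so (b) does not meet the standard; on (c) the weight is 46, which does not reach 49, so (c) does not meet the standard.
  Not every element is met, so the board fails to carry Stage I.2.
So the shareholder prevails on this issue.
— Issue II —
At Stage II.1 the shareholder must meet the balance of probabilities (weight is at least 53): on (d) the weight is 55, ≥ 53, so (d) meets the standard.
  Stage II.1 is satisfied; the onus moves to the board.
At Stage II.2 the board must meet a clear and cogent showing (weight is at least 73): on (e) the weight is 89 less the opposing 21 gives net 68, which does not reach 73, so (e) does not meet the standard; on (f) the weight is 88 less the opposing 12 gives net 76, which does reach 73, so (f) meets the standard.
  Not every element is met, so the board fails to carry Stage II.2.
The shareholder prevails on this issue.
— Issue III —
Stage III.1 — burden on shareholder; standard: a more-likely-than-not showing (weight is at least 52).
    (g): 85 − 29 = 56 ≥ 52 [met]
  All elements met. The shareholder retains the burden for Stage III.2.
Stage III.2 — burden on shareholder; standard: a more-likely-than-not showing (weight is at least 52).
    (h): 46 < 52 [not met]
  Stage III.2 not carried; the shareholder fails its burden.
So the board prevails on this issue.
Per-issue: Issue I → shareholder; Issue II → shareholder; Issue III → board. The shareholder must prevail on a majority of issues; overall, the shareholder prevails.

shareholder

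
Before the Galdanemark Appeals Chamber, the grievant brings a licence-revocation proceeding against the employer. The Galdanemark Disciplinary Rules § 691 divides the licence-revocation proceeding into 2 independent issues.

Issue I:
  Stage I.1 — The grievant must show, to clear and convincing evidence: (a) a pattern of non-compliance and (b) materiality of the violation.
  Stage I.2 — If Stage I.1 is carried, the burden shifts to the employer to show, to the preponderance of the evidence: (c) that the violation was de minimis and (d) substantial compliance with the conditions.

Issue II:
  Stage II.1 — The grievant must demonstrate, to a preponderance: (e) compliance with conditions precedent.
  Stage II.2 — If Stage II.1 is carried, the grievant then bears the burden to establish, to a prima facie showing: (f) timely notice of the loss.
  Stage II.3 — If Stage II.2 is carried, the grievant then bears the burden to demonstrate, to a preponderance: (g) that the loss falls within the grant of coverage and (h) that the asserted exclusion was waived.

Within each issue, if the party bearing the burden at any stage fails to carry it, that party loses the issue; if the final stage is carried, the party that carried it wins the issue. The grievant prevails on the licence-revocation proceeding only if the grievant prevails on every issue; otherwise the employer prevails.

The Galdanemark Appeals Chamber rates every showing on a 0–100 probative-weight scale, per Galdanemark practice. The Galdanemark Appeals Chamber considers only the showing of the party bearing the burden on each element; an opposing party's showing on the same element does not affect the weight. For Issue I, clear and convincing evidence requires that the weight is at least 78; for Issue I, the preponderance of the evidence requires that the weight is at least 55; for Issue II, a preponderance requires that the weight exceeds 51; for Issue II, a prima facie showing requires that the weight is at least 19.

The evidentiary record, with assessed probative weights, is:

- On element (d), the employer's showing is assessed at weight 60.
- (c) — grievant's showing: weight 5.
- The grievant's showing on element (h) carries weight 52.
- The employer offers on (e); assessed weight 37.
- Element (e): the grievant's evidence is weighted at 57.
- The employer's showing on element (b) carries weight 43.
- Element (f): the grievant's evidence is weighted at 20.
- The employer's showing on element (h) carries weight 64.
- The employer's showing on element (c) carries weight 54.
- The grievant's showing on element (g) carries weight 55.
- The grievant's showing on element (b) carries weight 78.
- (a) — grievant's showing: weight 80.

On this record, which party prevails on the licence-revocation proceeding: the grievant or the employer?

grievant

— Issue I —
At Stage I.1 the grievant must meet clear and convincing evidence (weight is at least 78): on (a) the weight is 80, which does reach 78, so (a) meets the standard; on (b) the weight is 78 (the employer's 43 is given no effect), ≥ 78, so (b) meets the standard.
  All elements met. The burden passes to the employer.
At Stage I.2 the employer must meet the preponderance of the evidence (weight is at least 55): on (c) the weight is 54 (the grievant's 5 is given no effect), < 55, so (c) does not meet the standard; on (d) the weight is 60, ≥ 55, so (d) meets the standard.
  Stage I.2 not carried; the employer fails its burden.
So the grievant prevails on this issue.
— Issue II —
At Stage II.1 the grievant must meet a preponderance (weight exceeds 51): on (e) the weight is 57 (the employer's 37 is given no effect), > 51, so (e) meets the standard.
  Stage II.1 carried; the burden remains with the grievant.
At Stage II.2 the grievant must meet a prima facie showing (weight is at least 19): on (f) the weight is 20, which does reach 19, so (f) meets the standard.
  Stage II.2 carried; the burden remains with the grievant.
At Stage II.3 the grievant must meet a preponderance (weight exceeds 51): on (g) the weight is 55, which does exceed 51, so (g) meets the standard; on (h) the weight is 52 (the employer's 64 is given no effect), which does exceed 51, so (h) meets the standard.
  Stage II.3 carried; the final stage is satisfied.
Every stage carried; the grievant prevails on this issue.
Per-issue: Issue I → grievant; Issue II → grievant. The grievant must prevail on every issue; overall, the grievant prevails.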